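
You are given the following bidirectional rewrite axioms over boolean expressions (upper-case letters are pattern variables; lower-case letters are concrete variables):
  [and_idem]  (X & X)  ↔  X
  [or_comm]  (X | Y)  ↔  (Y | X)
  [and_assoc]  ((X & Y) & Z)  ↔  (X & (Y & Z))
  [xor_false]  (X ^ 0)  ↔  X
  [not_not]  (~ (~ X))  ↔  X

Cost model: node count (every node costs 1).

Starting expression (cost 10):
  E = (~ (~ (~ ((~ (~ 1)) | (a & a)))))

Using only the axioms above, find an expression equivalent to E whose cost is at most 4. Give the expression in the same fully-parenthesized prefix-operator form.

(~ (1 | a))   [cost 4]

1. [and_idem →] (a & a)  →  a;  E = (~ (~ (~ ((~ (~ 1)) | a))))
2. [not_not →] (~ (~ ((~ (~ 1)) | a)))  →  ((~ (~ 1)) | a);  E = (~ ((~ (~ 1)) | a))
3. [not_not →] (~ (~ 1))  →  1;  cost 4 ≤ 4, done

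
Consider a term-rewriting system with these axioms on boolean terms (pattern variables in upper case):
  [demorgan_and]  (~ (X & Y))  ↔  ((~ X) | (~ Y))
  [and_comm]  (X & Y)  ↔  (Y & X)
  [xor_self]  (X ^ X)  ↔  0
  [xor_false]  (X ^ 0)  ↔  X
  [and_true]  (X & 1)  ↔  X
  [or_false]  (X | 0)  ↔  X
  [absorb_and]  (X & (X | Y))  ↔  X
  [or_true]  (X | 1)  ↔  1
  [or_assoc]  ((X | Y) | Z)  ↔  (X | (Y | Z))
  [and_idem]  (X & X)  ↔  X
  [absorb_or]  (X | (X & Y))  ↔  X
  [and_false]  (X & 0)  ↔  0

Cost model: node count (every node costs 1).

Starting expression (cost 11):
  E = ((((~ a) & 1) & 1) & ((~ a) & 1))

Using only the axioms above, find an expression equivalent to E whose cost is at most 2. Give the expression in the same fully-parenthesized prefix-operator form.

(1) ((~ a) & 1)  =[and_true →]=  (~ a)    ⊢ (((~ a) & 1) & ((~ a) & 1))
(2) (((~ a) & 1) & ((~ a) & 1))  =[and_idem →]=  ((~ a) & 1)
(3) ((~ a) & 1)  =[and_true →]=  (~ a)    ⊢ cost 2, within 2

(~ a)   [cost 2]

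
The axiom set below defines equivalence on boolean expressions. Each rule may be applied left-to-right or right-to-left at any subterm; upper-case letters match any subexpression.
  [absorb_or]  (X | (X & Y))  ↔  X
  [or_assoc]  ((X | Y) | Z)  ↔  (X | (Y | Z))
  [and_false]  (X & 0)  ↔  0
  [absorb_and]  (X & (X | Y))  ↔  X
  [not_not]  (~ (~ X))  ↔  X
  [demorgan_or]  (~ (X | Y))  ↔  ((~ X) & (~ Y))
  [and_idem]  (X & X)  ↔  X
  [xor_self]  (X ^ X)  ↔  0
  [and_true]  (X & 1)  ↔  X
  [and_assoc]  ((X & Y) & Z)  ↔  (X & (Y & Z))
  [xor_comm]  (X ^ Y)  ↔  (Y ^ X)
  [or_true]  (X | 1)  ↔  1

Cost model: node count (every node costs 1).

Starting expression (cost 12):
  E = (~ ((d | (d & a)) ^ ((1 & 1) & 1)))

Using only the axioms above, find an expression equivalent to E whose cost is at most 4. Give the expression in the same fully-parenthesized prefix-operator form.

step 1: and_true (→) rewrites ((1 & 1) & 1) into (1 & 1), now (~ ((d | (d & a)) ^ (1 & 1)))
step 2: and_idem (→) rewrites (1 & 1) into 1, now (~ ((d | (d & a)) ^ 1))
step 3: absorb_or (→) rewrites (d | (d & a)) into d, reaching cost 4 (bound 4)

(~ (d ^ 1))   [cost 4]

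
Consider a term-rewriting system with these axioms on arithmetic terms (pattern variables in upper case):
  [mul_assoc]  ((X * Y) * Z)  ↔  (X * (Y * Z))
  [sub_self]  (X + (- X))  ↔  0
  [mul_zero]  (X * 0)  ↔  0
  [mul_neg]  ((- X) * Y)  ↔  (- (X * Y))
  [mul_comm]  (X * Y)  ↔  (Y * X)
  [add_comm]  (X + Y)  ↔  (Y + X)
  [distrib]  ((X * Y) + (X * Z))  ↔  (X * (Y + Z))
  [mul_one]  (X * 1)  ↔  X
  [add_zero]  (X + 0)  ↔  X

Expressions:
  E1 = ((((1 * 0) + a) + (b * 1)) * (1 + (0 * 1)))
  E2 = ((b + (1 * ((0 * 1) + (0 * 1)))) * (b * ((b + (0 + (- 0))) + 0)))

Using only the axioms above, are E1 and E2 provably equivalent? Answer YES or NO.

NO

The axioms are sound identities: if E1 ↔* E2 then E1 and E2 evaluate identically under any assignment.
Under a=1, b=0: E1 evaluates to 1, E2 to 0. Distinct ⇒ no rewrite sequence connects them.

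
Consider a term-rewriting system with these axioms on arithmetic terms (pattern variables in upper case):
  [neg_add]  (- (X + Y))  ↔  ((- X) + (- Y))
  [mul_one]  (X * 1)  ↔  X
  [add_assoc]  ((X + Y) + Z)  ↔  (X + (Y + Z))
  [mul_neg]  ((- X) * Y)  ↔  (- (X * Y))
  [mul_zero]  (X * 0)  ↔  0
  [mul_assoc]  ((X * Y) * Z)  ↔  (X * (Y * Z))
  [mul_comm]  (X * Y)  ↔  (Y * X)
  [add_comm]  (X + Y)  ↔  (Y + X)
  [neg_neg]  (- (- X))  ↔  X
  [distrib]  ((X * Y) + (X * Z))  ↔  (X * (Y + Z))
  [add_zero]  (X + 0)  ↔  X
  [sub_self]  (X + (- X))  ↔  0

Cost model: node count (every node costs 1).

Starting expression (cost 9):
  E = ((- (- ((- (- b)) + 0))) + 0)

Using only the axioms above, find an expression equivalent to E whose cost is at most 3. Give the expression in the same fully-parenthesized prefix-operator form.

(- (- b))   [cost 3]

(1) ((- (- b)) + 0)  =[add_zero →]=  (- (- b))    ⊢ ((- (- (- (- b)))) + 0)
(2) ((- (- (- (- b)))) + 0)  =[add_zero →]=  (- (- (- (- b))))
(3) (- (- (- (- b))))  =[neg_neg →]=  (- (- b))    ⊢ cost 3, within 3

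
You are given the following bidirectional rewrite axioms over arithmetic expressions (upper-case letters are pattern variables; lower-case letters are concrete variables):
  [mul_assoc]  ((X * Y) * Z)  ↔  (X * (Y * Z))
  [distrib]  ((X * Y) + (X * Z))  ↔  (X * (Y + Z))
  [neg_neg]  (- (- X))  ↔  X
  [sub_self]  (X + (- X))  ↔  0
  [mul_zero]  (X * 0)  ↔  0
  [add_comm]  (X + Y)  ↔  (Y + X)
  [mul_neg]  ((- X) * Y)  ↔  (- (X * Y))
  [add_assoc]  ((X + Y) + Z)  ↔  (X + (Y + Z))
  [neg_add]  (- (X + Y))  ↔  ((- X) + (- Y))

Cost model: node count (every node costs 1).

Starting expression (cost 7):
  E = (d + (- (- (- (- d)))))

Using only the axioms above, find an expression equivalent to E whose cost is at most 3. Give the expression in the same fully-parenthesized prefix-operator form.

(1) (- (- (- (- d))))  =[neg_neg →]=  (- (- d))    ⊢ (d + (- (- d)))
(2) (d + (- (- d)))  =[add_comm →]=  ((- (- d)) + d)
(3) (- (- d))  =[neg_neg →]=  d    ⊢ cost 3, within 3

(d + d)   [cost 3]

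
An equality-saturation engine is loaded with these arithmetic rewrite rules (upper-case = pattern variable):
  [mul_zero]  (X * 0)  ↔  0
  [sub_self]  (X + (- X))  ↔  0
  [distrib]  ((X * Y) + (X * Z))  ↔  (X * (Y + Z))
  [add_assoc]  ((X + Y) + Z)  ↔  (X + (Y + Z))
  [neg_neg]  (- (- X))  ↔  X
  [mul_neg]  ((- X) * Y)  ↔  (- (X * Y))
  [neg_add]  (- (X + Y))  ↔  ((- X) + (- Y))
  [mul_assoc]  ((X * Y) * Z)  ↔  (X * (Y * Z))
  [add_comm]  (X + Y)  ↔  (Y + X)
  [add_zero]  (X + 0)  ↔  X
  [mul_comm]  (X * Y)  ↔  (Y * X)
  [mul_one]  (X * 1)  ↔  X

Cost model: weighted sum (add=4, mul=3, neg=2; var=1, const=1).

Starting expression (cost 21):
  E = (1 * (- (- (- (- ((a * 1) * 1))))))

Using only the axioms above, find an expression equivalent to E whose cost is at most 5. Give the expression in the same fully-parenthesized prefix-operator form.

(1) (- (- (- (- ((a * 1) * 1)))))  =[neg_neg →]=  (- (- ((a * 1) * 1)))    ⊢ (1 * (- (- ((a * 1) * 1))))
(2) (1 * (- (- ((a * 1) * 1))))  =[mul_comm →]=  ((- (- ((a * 1) * 1))) * 1)
(3) ((- (- ((a * 1) * 1))) * 1)  =[mul_one →]=  (- (- ((a * 1) * 1)))
(4) ((a * 1) * 1)  =[mul_one →]=  (a * 1)    ⊢ (- (- (a * 1)))
(5) (a * 1)  =[mul_one →]=  a    ⊢ cost 5, within 5

(- (- a))   [cost 5]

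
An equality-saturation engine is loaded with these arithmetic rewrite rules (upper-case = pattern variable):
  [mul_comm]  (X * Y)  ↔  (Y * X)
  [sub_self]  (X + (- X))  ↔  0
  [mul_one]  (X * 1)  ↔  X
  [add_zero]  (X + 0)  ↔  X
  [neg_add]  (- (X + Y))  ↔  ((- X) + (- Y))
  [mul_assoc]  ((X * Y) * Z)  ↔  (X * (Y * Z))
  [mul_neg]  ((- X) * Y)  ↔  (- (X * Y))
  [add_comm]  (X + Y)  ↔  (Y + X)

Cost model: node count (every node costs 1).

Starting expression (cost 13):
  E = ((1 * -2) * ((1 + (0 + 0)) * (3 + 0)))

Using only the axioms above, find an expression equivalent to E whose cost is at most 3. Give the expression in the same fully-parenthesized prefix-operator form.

(1) (0 + 0)  =[add_zero →]=  0    ⊢ ((1 * -2) * ((1 + 0) * (3 + 0)))
(2) (1 + 0)  =[add_zero →]=  1    ⊢ ((1 * -2) * (1 * (3 + 0)))
(3) (1 * -2)  =[mul_comm →]=  (-2 * 1)    ⊢ ((-2 * 1) * (1 * (3 + 0)))
(4) (1 * (3 + 0))  =[mul_comm →]=  ((3 + 0) * 1)    ⊢ ((-2 * 1) * ((3 + 0) * 1))
(5) ((-2 * 1) * ((3 + 0) * 1))  =[mul_comm →]=  (((3 + 0) * 1) * (-2 * 1))
(6) (-2 * 1)  =[mul_one →]=  -2    ⊢ (((3 + 0) * 1) * -2)
(7) (3 + 0)  =[add_zero →]=  3    ⊢ ((3 * 1) * -2)
(8) (3 * 1)  =[mul_one →]=  3    ⊢ cost 3, within 3

(3 * -2)   [cost 3]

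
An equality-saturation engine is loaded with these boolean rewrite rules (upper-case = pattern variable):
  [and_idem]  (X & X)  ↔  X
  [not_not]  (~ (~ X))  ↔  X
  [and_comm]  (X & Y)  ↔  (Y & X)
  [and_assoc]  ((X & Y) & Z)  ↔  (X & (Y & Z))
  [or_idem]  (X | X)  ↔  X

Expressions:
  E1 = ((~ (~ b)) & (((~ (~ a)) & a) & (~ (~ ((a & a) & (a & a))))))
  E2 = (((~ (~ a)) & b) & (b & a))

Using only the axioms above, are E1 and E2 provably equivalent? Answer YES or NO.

YES

(1) ((a & a) & (a & a))  =[and_idem →]=  (a & a)    ⊢ ((~ (~ b)) & (((~ (~ a)) & a) & (~ (~ (a & a)))))
(2) (~ (~ (a & a)))  =[not_not →]=  (a & a)    ⊢ ((~ (~ b)) & (((~ (~ a)) & a) & (a & a)))
(3) (~ (~ a))  =[not_not →]=  a    ⊢ ((~ (~ b)) & ((a & a) & (a & a)))
(4) ((a & a) & (a & a))  =[and_idem →]=  (a & a)    ⊢ ((~ (~ b)) & (a & a))
(5) (~ (~ b))  =[not_not →]=  b    ⊢ (b & (a & a))
(6) (a & a)  =[and_idem →]=  a    ⊢ (b & a)
(7) (b & a)  =[and_idem ←]=  ((b & a) & (b & a))
(8) (b & a)  =[and_comm →]=  (a & b)    ⊢ ((a & b) & (b & a))
(9) a  =[not_not ←]=  (~ (~ a))    ⊢ E2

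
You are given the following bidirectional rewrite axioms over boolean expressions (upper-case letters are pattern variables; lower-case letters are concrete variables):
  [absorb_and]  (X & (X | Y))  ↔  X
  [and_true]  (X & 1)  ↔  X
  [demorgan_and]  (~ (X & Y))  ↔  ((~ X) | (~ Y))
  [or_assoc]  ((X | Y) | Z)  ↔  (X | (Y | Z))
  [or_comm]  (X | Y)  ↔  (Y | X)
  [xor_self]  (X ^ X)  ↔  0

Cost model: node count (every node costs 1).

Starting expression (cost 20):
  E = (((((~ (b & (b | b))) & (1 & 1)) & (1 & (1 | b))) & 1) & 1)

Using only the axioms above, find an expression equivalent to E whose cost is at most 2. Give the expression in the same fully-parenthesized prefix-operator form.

(~ b)   [cost 2]

step 1: absorb_and (→) rewrites (b & (b | b)) into b, now (((((~ b) & (1 & 1)) & (1 & (1 | b))) & 1) & 1)
step 2: absorb_and (→) rewrites (1 & (1 | b)) into 1, now (((((~ b) & (1 & 1)) & 1) & 1) & 1)
step 3: and_true (→) rewrites (1 & 1) into 1, now (((((~ b) & 1) & 1) & 1) & 1)
step 4: and_true (→) rewrites (((((~ b) & 1) & 1) & 1) & 1) into ((((~ b) & 1) & 1) & 1)
step 5: and_true (→) rewrites ((~ b) & 1) into (~ b), now (((~ b) & 1) & 1)
step 6: and_true (→) rewrites (((~ b) & 1) & 1) into ((~ b) & 1)
step 7: and_true (→) rewrites ((~ b) & 1) into (~ b), reaching cost 2 (bound 2)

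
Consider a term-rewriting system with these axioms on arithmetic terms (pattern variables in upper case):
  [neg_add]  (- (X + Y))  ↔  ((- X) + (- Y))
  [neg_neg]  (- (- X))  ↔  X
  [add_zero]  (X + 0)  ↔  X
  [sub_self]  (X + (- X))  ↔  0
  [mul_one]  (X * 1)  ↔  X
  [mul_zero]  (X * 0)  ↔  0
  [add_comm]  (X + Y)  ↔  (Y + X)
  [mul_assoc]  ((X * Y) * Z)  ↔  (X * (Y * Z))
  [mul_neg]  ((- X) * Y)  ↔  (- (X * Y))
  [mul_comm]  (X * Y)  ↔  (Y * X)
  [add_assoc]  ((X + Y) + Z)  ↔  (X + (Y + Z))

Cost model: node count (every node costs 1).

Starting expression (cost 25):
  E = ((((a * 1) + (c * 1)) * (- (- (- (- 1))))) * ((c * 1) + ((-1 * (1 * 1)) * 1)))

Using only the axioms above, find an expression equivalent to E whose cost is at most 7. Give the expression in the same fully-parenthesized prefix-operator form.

((a + c) * (c + -1))   [cost 7]

(1) (- (- 1))  =[neg_neg →]=  1    ⊢ ((((a * 1) + (c * 1)) * (- (- 1))) * ((c * 1) + ((-1 * (1 * 1)) * 1)))
(2) (c * 1)  =[mul_one →]=  c    ⊢ ((((a * 1) + (c * 1)) * (- (- 1))) * (c + ((-1 * (1 * 1)) * 1)))
(3) (- (- 1))  =[neg_neg →]=  1    ⊢ ((((a * 1) + (c * 1)) * 1) * (c + ((-1 * (1 * 1)) * 1)))
(4) (a * 1)  =[mul_one →]=  a    ⊢ (((a + (c * 1)) * 1) * (c + ((-1 * (1 * 1)) * 1)))
(5) (1 * 1)  =[mul_one →]=  1    ⊢ (((a + (c * 1)) * 1) * (c + ((-1 * 1) * 1)))
(6) (-1 * 1)  =[mul_one →]=  -1    ⊢ (((a + (c * 1)) * 1) * (c + (-1 * 1)))
(7) (c * 1)  =[mul_one →]=  c    ⊢ (((a + c) * 1) * (c + (-1 * 1)))
(8) (-1 * 1)  =[mul_one →]=  -1    ⊢ (((a + c) * 1) * (c + -1))
(9) ((a + c) * 1)  =[mul_one →]=  (a + c)    ⊢ cost 7, within 7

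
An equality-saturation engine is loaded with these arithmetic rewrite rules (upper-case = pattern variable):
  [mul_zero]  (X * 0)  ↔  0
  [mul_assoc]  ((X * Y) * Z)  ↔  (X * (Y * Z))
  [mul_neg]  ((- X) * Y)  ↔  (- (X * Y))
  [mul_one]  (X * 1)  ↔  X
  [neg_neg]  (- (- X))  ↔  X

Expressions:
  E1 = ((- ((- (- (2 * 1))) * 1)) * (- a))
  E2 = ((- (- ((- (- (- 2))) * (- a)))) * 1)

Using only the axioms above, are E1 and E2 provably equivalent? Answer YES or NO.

YES

1. [mul_one →] (2 * 1)  →  2;  E1 = ((- ((- (- 2)) * 1)) * (- a))
2. [mul_one →] ((- (- 2)) * 1)  →  (- (- 2));  E1 = ((- (- (- 2))) * (- a))
3. [neg_neg →] (- (- 2))  →  2;  E1 = ((- 2) * (- a))
4. [neg_neg ←] ((- 2) * (- a))  →  (- (- ((- 2) * (- a))))
5. [neg_neg ←] (- 2)  →  (- (- (- 2)));  E1 = (- (- ((- (- (- 2))) * (- a))))
6. [mul_one ←] (- (- ((- (- (- 2))) * (- a))))  →  ((- (- ((- (- (- 2))) * (- a)))) * 1);  this is E2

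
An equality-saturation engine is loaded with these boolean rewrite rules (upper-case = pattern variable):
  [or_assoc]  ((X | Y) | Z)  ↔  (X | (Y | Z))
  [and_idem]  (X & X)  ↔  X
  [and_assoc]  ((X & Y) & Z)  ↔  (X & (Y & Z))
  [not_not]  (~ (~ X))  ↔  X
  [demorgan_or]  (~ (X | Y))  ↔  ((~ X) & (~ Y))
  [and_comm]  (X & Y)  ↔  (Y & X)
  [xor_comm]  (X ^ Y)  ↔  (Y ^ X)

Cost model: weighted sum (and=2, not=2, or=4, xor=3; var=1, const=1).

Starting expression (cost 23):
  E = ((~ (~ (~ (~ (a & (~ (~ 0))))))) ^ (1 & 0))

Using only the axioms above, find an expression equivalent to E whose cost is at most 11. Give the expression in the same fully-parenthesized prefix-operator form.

1. [not_not →] (~ (~ 0))  →  0;  E = ((~ (~ (~ (~ (a & 0))))) ^ (1 & 0))
2. [not_not →] (~ (~ (a & 0)))  →  (a & 0);  E = ((~ (~ (a & 0))) ^ (1 & 0))
3. [not_not →] (~ (~ (a & 0)))  →  (a & 0);  cost 11 ≤ 11, done

((a & 0) ^ (1 & 0))   [cost 11]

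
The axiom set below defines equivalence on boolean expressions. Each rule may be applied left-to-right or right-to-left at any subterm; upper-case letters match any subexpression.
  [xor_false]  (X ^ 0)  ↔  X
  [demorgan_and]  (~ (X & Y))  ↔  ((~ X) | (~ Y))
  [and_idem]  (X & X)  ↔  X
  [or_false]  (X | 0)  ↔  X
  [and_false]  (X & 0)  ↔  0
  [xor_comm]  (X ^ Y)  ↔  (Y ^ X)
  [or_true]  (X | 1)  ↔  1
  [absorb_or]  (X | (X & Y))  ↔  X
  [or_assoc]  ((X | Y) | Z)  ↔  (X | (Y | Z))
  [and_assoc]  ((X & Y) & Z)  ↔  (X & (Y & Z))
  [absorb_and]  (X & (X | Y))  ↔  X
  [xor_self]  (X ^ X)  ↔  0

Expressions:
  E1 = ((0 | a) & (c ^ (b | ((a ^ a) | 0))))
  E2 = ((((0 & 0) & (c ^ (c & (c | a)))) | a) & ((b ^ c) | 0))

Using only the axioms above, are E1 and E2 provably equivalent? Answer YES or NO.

1. [or_false →] ((a ^ a) | 0)  →  (a ^ a);  E1 = ((0 | a) & (c ^ (b | (a ^ a))))
2. [xor_self →] (a ^ a)  →  0;  E1 = ((0 | a) & (c ^ (b | 0)))
3. [or_false →] (b | 0)  →  b;  E1 = ((0 | a) & (c ^ b))
4. [and_false ←] 0  →  (0 & 0);  E1 = (((0 & 0) | a) & (c ^ b))
5. [and_idem ←] 0  →  (0 & 0);  E1 = ((((0 & 0) & 0) | a) & (c ^ b))
6. [xor_self ←] 0  →  (c ^ c);  E1 = ((((0 & 0) & (c ^ c)) | a) & (c ^ b))
7. [or_false ←] (c ^ b)  →  ((c ^ b) | 0);  E1 = ((((0 & 0) & (c ^ c)) | a) & ((c ^ b) | 0))
8. [xor_comm →] (c ^ b)  →  (b ^ c);  E1 = ((((0 & 0) & (c ^ c)) | a) & ((b ^ c) | 0))
9. [absorb_and ←] c  →  (c & (c | a));  this is E2

YES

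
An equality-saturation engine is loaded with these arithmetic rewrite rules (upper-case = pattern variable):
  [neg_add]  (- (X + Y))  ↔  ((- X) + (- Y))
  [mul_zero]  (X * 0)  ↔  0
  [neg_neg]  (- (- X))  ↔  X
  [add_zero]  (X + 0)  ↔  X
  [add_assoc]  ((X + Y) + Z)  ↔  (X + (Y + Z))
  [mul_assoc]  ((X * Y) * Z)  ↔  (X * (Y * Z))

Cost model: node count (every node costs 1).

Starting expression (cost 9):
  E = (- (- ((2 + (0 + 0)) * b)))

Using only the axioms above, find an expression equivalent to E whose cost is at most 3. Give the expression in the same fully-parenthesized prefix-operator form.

(2 * b)   [cost 3]

1. [add_zero →] (0 + 0)  →  0;  E = (- (- ((2 + 0) * b)))
2. [neg_neg →] (- (- ((2 + 0) * b)))  →  ((2 + 0) * b)
3. [add_zero →] (2 + 0)  →  2;  cost 3 ≤ 3, done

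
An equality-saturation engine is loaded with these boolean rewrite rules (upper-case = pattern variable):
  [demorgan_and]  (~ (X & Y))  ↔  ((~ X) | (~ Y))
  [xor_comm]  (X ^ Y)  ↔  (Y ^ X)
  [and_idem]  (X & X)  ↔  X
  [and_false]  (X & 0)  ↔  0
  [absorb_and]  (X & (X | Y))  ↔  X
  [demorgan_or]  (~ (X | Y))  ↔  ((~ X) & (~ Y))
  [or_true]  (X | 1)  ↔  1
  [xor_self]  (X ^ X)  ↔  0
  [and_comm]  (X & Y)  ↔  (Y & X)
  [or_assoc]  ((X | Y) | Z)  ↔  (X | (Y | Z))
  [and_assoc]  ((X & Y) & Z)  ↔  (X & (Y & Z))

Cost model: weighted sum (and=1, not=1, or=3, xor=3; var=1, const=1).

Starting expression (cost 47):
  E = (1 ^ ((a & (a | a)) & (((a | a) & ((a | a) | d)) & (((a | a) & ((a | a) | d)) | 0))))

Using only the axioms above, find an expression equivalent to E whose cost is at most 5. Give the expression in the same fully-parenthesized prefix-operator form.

(1 ^ a)   [cost 5]

step 1: absorb_and (→) rewrites (((a | a) & ((a | a) | d)) & (((a | a) & ((a | a) | d)) | 0)) into ((a | a) & ((a | a) | d)), now (1 ^ ((a & (a | a)) & ((a | a) & ((a | a) | d))))
step 2: absorb_and (→) rewrites ((a | a) & ((a | a) | d)) into (a | a), now (1 ^ ((a & (a | a)) & (a | a)))
step 3: absorb_and (→) rewrites (a & (a | a)) into a, now (1 ^ (a & (a | a)))
step 4: absorb_and (→) rewrites (a & (a | a)) into a, reaching cost 5 (bound 5)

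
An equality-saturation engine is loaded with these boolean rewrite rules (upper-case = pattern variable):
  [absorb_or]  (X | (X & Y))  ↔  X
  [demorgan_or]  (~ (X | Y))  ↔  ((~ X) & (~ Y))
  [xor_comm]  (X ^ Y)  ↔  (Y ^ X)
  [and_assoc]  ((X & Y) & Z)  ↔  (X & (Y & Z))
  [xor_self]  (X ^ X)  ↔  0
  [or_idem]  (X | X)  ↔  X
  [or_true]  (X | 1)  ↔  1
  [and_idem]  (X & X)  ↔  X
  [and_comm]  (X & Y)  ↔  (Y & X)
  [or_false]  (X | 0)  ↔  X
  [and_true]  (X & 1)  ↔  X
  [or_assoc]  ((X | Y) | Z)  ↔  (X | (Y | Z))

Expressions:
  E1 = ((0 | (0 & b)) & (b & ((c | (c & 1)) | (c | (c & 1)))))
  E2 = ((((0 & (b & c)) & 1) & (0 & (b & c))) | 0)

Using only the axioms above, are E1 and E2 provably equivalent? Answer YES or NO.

step 1: or_idem (→) rewrites ((c | (c & 1)) | (c | (c & 1))) into (c | (c & 1)), now ((0 | (0 & b)) & (b & (c | (c & 1))))
step 2: absorb_or (→) rewrites (0 | (0 & b)) into 0, now (0 & (b & (c | (c & 1))))
step 3: and_true (→) rewrites (c & 1) into c, now (0 & (b & (c | c)))
step 4: or_idem (→) rewrites (c | c) into c, now (0 & (b & c))
step 5: or_false (←) rewrites (0 & (b & c)) into ((0 & (b & c)) | 0)
step 6: and_idem (←) rewrites (0 & (b & c)) into ((0 & (b & c)) & (0 & (b & c))), now (((0 & (b & c)) & (0 & (b & c))) | 0)
step 7: and_true (←) rewrites (0 & (b & c)) into ((0 & (b & c)) & 1), which is E2

YES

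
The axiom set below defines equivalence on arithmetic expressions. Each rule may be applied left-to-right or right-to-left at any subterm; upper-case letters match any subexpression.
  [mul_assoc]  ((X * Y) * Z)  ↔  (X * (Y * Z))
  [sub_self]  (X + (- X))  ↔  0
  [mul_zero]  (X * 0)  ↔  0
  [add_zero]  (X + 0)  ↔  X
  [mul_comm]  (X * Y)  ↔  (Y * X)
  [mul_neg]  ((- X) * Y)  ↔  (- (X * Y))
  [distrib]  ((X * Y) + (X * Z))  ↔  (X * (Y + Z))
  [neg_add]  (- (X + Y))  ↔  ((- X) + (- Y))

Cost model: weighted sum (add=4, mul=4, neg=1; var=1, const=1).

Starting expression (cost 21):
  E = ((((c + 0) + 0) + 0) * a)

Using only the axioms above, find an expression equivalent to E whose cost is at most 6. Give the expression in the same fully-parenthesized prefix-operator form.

1. [add_zero →] ((c + 0) + 0)  →  (c + 0);  E = (((c + 0) + 0) * a)
2. [add_zero →] ((c + 0) + 0)  →  (c + 0);  E = ((c + 0) * a)
3. [add_zero →] (c + 0)  →  c;  cost 6 ≤ 6, done

(c * a)   [cost 6]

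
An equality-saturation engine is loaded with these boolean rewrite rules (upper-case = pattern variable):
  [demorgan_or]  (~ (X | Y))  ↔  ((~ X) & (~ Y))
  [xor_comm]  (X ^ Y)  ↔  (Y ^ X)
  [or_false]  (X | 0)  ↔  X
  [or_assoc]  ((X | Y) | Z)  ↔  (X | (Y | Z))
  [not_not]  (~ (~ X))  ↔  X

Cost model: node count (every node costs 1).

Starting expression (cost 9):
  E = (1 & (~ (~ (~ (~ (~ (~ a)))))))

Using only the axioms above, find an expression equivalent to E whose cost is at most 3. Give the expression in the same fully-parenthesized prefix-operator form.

(1) (~ (~ (~ (~ (~ (~ a))))))  =[not_not →]=  (~ (~ (~ (~ a))))    ⊢ (1 & (~ (~ (~ (~ a)))))
(2) (~ (~ (~ a)))  =[not_not →]=  (~ a)    ⊢ (1 & (~ (~ a)))
(3) (~ (~ a))  =[not_not →]=  a    ⊢ cost 3, within 3

(1 & a)   [cost 3]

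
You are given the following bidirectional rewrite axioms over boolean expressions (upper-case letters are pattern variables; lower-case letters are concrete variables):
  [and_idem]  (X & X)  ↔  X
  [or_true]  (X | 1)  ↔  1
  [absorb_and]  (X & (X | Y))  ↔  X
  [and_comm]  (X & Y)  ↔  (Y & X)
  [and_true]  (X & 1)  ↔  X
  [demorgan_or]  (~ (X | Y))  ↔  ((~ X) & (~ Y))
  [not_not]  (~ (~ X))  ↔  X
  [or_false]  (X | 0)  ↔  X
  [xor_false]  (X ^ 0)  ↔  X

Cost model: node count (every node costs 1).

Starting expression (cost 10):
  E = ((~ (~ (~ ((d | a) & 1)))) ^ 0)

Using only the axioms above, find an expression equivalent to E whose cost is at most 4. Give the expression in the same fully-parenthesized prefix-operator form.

(~ (d | a))   [cost 4]

(1) (~ (~ (~ ((d | a) & 1))))  =[not_not →]=  (~ ((d | a) & 1))    ⊢ ((~ ((d | a) & 1)) ^ 0)
(2) ((d | a) & 1)  =[and_true →]=  (d | a)    ⊢ ((~ (d | a)) ^ 0)
(3) ((~ (d | a)) ^ 0)  =[xor_false →]=  (~ (d | a))    ⊢ cost 4, within 4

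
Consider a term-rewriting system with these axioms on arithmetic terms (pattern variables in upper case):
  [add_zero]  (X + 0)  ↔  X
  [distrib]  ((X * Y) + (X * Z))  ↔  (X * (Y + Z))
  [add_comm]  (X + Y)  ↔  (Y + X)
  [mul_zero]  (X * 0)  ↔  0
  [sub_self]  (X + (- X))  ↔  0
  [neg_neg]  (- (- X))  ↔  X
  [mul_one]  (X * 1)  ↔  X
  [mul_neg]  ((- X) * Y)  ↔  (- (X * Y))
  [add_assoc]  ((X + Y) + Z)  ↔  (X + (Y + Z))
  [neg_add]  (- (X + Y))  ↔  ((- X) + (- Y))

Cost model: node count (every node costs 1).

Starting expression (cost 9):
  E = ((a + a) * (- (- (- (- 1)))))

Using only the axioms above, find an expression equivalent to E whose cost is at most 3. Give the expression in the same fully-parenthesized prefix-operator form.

(1) (- (- (- 1)))  =[neg_neg →]=  (- 1)    ⊢ ((a + a) * (- (- 1)))
(2) (- (- 1))  =[neg_neg →]=  1    ⊢ ((a + a) * 1)
(3) ((a + a) * 1)  =[mul_one →]=  (a + a)    ⊢ cost 3, within 3

(a + a)   [cost 3]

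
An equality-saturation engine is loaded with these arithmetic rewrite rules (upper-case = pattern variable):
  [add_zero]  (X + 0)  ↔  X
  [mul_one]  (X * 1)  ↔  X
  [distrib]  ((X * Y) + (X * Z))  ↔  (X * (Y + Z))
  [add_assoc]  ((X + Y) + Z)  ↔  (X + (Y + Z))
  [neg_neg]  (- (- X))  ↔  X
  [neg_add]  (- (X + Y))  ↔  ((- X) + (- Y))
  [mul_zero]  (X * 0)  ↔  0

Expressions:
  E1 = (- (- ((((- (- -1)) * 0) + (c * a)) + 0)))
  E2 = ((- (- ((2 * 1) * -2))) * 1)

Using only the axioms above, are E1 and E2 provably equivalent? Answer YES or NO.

NO

Every axiom is a valid identity, so a rewrite proof would force E1 and E2 to agree under every assignment.
At a=0, c=0: E1 = 0 but E2 = -4; they differ, so no derivation exists.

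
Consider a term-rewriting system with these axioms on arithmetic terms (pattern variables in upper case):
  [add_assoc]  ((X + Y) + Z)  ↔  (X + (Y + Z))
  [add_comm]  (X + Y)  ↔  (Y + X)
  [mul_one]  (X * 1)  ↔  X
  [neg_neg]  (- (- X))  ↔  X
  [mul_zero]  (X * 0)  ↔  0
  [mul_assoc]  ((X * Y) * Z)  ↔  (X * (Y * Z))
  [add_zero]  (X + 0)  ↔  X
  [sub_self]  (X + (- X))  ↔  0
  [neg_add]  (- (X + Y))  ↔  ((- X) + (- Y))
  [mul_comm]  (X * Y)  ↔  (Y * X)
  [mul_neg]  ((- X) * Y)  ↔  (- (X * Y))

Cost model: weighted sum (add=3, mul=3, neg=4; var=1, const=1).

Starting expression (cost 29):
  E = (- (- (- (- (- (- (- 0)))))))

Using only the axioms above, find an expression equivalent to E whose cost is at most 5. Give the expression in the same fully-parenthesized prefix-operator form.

(- 0)   [cost 5]

1. [neg_neg →] (- (- (- (- (- (- (- 0)))))))  →  (- (- (- (- (- 0)))))
2. [neg_neg →] (- (- (- (- 0))))  →  (- (- 0));  E = (- (- (- 0)))
3. [neg_neg →] (- (- (- 0)))  →  (- 0);  cost 5 ≤ 5, done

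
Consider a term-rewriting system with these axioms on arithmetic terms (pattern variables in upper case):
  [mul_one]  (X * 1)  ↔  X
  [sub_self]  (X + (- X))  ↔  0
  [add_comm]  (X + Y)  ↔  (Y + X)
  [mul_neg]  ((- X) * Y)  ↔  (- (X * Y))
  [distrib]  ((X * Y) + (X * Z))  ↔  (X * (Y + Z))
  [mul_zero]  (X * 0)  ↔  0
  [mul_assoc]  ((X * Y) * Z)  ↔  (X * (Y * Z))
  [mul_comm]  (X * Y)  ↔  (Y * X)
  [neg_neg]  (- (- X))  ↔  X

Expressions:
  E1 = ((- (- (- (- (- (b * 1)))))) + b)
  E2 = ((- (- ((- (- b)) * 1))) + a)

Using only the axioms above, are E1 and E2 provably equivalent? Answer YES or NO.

Every axiom is a valid identity, so a rewrite proof would force E1 and E2 to agree under every assignment.
At a=0, b=1: E1 = 0 but E2 = 1; they differ, so no derivation exists.

NO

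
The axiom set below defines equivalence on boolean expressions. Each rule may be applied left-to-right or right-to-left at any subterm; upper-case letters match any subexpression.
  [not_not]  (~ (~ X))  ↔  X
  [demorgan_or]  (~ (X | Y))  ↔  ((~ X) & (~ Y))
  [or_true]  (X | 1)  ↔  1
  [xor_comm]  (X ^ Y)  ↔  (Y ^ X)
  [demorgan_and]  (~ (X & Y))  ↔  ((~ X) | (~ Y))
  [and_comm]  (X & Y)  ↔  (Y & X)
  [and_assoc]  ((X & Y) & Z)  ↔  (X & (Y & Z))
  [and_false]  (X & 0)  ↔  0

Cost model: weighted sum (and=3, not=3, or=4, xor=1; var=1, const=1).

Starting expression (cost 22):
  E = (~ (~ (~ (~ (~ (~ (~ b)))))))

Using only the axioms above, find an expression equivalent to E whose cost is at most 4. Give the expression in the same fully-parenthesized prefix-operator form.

(~ b)   [cost 4]

1. [not_not →] (~ (~ b))  →  b;  E = (~ (~ (~ (~ (~ b)))))
2. [not_not →] (~ (~ (~ b)))  →  (~ b);  E = (~ (~ (~ b)))
3. [not_not →] (~ (~ b))  →  b;  cost 4 ≤ 4, done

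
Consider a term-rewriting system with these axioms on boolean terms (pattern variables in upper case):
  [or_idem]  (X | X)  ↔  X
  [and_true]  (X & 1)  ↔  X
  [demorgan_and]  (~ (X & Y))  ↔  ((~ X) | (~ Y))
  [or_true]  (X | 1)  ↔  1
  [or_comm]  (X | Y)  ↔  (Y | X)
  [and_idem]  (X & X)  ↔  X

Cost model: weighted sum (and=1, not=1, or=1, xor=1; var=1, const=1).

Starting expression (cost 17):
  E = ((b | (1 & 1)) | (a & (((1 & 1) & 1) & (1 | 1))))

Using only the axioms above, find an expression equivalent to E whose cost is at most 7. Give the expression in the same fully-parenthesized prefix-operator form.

((b | 1) | (a & 1))   [cost 7]

(1) ((1 & 1) & 1)  =[and_true →]=  (1 & 1)    ⊢ ((b | (1 & 1)) | (a & ((1 & 1) & (1 | 1))))
(2) (1 & 1)  =[and_true →]=  1    ⊢ ((b | 1) | (a & ((1 & 1) & (1 | 1))))
(3) (1 | 1)  =[or_idem →]=  1    ⊢ ((b | 1) | (a & ((1 & 1) & 1)))
(4) (1 & 1)  =[and_true →]=  1    ⊢ ((b | 1) | (a & (1 & 1)))
(5) (1 & 1)  =[and_idem →]=  1    ⊢ cost 7, within 7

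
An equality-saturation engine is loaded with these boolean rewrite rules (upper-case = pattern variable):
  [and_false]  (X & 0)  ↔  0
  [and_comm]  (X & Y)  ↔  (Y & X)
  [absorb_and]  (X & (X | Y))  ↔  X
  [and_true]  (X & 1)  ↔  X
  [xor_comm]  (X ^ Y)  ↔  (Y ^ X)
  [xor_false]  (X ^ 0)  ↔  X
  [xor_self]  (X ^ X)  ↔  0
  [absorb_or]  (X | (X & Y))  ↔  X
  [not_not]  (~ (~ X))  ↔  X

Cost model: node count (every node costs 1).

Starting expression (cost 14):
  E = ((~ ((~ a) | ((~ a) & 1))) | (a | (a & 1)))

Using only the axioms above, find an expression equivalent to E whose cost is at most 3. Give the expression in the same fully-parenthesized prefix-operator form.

step 1: absorb_or (→) rewrites ((~ a) | ((~ a) & 1)) into (~ a), now ((~ (~ a)) | (a | (a & 1)))
step 2: absorb_or (→) rewrites (a | (a & 1)) into a, now ((~ (~ a)) | a)
step 3: not_not (→) rewrites (~ (~ a)) into a, reaching cost 3 (bound 3)

(a | a)   [cost 3]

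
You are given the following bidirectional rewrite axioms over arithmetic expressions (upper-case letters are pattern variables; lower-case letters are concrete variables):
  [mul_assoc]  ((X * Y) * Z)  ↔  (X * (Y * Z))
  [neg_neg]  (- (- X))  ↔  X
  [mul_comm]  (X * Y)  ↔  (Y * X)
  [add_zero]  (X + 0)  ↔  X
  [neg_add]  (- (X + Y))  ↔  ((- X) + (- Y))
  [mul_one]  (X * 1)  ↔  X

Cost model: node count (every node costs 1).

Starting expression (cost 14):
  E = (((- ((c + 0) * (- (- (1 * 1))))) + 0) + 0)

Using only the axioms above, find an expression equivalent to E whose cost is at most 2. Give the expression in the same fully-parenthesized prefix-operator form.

1. [neg_neg →] (- (- (1 * 1)))  →  (1 * 1);  E = (((- ((c + 0) * (1 * 1))) + 0) + 0)
2. [add_zero →] (((- ((c + 0) * (1 * 1))) + 0) + 0)  →  ((- ((c + 0) * (1 * 1))) + 0)
3. [mul_one →] (1 * 1)  →  1;  E = ((- ((c + 0) * 1)) + 0)
4. [add_zero →] (c + 0)  →  c;  E = ((- (c * 1)) + 0)
5. [add_zero →] ((- (c * 1)) + 0)  →  (- (c * 1))
6. [mul_one →] (c * 1)  →  c;  cost 2 ≤ 2, done

(- c)   [cost 2]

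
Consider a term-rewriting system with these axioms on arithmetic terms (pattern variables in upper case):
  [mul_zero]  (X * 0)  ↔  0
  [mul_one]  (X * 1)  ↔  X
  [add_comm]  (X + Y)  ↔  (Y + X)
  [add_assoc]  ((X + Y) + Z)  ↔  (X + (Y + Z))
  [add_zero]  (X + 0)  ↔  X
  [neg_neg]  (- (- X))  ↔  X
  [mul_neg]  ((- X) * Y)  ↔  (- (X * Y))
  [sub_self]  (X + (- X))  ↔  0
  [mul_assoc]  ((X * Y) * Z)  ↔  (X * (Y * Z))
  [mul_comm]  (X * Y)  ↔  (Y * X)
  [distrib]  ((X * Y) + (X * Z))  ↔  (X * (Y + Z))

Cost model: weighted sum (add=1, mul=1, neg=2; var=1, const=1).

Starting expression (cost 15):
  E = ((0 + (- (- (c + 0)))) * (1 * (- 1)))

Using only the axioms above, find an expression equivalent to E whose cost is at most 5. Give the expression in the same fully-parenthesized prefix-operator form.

(c * (- 1))   [cost 5]

step 1: neg_neg (→) rewrites (- (- (c + 0))) into (c + 0), now ((0 + (c + 0)) * (1 * (- 1)))
step 2: mul_comm (→) rewrites (1 * (- 1)) into ((- 1) * 1), now ((0 + (c + 0)) * ((- 1) * 1))
step 3: mul_one (→) rewrites ((- 1) * 1) into (- 1), now ((0 + (c + 0)) * (- 1))
step 4: add_zero (→) rewrites (c + 0) into c, now ((0 + c) * (- 1))
step 5: add_comm (→) rewrites (0 + c) into (c + 0), now ((c + 0) * (- 1))
step 6: add_zero (→) rewrites (c + 0) into c, reaching cost 5 (bound 5)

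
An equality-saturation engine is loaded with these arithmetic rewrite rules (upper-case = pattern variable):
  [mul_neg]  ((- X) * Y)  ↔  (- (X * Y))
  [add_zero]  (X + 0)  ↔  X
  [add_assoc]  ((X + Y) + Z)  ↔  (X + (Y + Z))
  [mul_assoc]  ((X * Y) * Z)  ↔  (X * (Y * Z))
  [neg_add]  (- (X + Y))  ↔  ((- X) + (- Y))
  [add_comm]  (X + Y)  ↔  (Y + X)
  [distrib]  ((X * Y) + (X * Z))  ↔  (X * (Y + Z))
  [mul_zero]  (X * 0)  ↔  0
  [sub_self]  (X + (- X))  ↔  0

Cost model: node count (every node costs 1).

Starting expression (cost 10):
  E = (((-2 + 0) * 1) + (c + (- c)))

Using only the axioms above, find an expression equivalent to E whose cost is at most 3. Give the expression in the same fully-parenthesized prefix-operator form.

(-2 * 1)   [cost 3]

(1) (-2 + 0)  =[add_zero →]=  -2    ⊢ ((-2 * 1) + (c + (- c)))
(2) (c + (- c))  =[sub_self →]=  0    ⊢ ((-2 * 1) + 0)
(3) ((-2 * 1) + 0)  =[add_zero →]=  (-2 * 1)    ⊢ cost 3, within 3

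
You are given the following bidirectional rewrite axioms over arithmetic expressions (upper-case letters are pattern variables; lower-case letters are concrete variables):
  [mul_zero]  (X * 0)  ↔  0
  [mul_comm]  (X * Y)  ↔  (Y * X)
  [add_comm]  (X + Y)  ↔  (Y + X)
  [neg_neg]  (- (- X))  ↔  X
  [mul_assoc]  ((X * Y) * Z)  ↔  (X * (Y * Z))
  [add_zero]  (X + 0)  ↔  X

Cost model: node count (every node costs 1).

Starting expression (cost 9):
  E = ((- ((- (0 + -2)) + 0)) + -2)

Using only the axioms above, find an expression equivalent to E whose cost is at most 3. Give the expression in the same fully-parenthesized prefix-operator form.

step 1: add_zero (→) rewrites ((- (0 + -2)) + 0) into (- (0 + -2)), now ((- (- (0 + -2))) + -2)
step 2: add_comm (→) rewrites (0 + -2) into (-2 + 0), now ((- (- (-2 + 0))) + -2)
step 3: add_zero (→) rewrites (-2 + 0) into -2, now ((- (- -2)) + -2)
step 4: neg_neg (→) rewrites (- (- -2)) into -2, reaching cost 3 (bound 3)

(-2 + -2)   [cost 3]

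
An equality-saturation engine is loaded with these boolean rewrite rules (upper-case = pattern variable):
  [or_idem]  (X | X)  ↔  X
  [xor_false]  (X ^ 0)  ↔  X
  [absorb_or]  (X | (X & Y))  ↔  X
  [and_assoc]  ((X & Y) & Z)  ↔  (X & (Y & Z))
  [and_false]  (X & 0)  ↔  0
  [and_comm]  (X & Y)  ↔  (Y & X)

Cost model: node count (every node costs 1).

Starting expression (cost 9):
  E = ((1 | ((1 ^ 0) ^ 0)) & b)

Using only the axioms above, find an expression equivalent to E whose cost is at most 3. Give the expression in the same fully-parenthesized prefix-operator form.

(1) ((1 ^ 0) ^ 0)  =[xor_false →]=  (1 ^ 0)    ⊢ ((1 | (1 ^ 0)) & b)
(2) (1 ^ 0)  =[xor_false →]=  1    ⊢ ((1 | 1) & b)
(3) (1 | 1)  =[or_idem →]=  1    ⊢ cost 3, within 3

(1 & b)   [cost 3]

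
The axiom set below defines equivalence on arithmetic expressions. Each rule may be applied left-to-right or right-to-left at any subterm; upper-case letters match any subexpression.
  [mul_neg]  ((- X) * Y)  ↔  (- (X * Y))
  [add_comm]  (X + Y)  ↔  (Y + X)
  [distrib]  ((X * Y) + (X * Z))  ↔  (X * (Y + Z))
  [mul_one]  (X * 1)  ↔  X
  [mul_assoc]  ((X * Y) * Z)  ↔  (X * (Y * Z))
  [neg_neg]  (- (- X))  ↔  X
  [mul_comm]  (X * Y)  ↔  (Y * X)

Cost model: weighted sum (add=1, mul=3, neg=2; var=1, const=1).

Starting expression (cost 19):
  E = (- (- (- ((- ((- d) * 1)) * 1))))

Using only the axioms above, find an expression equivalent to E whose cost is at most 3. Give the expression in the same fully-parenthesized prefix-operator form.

(1) (- (- (- ((- ((- d) * 1)) * 1))))  =[neg_neg →]=  (- ((- ((- d) * 1)) * 1))
(2) ((- ((- d) * 1)) * 1)  =[mul_one →]=  (- ((- d) * 1))    ⊢ (- (- ((- d) * 1)))
(3) ((- d) * 1)  =[mul_one →]=  (- d)    ⊢ (- (- (- d)))
(4) (- (- d))  =[neg_neg →]=  d    ⊢ cost 3, within 3

(- d)   [cost 3]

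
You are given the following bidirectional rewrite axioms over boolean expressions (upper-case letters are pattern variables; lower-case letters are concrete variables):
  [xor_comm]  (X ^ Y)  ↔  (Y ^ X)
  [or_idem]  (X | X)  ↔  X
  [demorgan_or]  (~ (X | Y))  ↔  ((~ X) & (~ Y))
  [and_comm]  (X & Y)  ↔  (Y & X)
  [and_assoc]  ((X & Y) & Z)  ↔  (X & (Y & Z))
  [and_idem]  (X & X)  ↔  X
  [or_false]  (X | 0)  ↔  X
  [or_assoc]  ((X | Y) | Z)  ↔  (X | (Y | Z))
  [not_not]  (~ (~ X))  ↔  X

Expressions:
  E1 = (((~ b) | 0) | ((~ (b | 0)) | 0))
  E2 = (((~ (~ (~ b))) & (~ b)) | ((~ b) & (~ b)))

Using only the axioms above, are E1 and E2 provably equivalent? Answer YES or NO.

1. [or_false →] (b | 0)  →  b;  E1 = (((~ b) | 0) | ((~ b) | 0))
2. [or_idem →] (((~ b) | 0) | ((~ b) | 0))  →  ((~ b) | 0)
3. [or_false →] ((~ b) | 0)  →  (~ b)
4. [and_idem ←] (~ b)  →  ((~ b) & (~ b))
5. [or_idem ←] ((~ b) & (~ b))  →  (((~ b) & (~ b)) | ((~ b) & (~ b)))
6. [not_not ←] b  →  (~ (~ b));  this is E2

YES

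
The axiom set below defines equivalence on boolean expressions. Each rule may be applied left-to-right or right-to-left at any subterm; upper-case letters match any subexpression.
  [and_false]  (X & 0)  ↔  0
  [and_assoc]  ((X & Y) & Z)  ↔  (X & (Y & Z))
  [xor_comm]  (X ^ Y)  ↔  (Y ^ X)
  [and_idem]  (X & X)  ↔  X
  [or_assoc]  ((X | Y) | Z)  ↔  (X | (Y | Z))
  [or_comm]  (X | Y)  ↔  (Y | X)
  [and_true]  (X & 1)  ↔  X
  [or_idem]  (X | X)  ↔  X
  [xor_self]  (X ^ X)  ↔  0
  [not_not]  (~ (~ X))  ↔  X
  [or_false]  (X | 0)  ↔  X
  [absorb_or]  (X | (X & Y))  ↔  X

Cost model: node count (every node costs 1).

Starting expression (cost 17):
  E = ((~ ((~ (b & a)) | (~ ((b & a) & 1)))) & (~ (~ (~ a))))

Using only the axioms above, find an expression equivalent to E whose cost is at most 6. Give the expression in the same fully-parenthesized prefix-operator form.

step 1: and_true (→) rewrites ((b & a) & 1) into (b & a), now ((~ ((~ (b & a)) | (~ (b & a)))) & (~ (~ (~ a))))
step 2: or_idem (→) rewrites ((~ (b & a)) | (~ (b & a))) into (~ (b & a)), now ((~ (~ (b & a))) & (~ (~ (~ a))))
step 3: not_not (→) rewrites (~ (~ a)) into a, now ((~ (~ (b & a))) & (~ a))
step 4: not_not (→) rewrites (~ (~ (b & a))) into (b & a), reaching cost 6 (bound 6)

((b & a) & (~ a))   [cost 6]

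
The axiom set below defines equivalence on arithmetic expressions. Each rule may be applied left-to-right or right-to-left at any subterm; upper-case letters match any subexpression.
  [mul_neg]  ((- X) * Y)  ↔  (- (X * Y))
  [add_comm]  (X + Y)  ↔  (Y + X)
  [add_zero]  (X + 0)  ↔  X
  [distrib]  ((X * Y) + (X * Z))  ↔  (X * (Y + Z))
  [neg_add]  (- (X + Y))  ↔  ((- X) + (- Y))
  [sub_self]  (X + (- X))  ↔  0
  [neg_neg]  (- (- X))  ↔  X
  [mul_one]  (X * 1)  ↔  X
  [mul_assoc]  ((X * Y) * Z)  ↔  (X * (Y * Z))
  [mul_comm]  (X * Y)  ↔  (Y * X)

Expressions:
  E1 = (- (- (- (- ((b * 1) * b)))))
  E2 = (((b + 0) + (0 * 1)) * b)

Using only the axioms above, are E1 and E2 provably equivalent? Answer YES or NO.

YES

1. [mul_one →] (b * 1)  →  b;  E1 = (- (- (- (- (b * b)))))
2. [neg_neg →] (- (- (b * b)))  →  (b * b);  E1 = (- (- (b * b)))
3. [neg_neg →] (- (- (b * b)))  →  (b * b)
4. [add_zero ←] b  →  (b + 0);  E1 = ((b + 0) * b)
5. [mul_one ←] 0  →  (0 * 1);  E1 = ((b + (0 * 1)) * b)
6. [add_zero ←] b  →  (b + 0);  this is E2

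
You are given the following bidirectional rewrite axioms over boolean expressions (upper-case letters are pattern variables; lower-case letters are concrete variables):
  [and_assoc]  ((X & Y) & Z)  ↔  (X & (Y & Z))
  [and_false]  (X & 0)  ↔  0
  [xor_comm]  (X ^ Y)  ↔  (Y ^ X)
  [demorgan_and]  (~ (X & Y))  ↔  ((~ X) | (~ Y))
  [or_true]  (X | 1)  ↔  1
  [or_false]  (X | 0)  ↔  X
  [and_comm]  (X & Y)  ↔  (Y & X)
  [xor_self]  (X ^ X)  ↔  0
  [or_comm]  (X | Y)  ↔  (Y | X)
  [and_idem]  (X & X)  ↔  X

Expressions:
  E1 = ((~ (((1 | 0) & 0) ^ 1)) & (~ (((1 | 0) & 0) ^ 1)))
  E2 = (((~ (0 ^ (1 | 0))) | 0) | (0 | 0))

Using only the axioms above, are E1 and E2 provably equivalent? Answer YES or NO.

step 1: and_idem (→) rewrites ((~ (((1 | 0) & 0) ^ 1)) & (~ (((1 | 0) & 0) ^ 1))) into (~ (((1 | 0) & 0) ^ 1))
step 2: or_false (→) rewrites (1 | 0) into 1, now (~ ((1 & 0) ^ 1))
step 3: and_false (→) rewrites (1 & 0) into 0, now (~ (0 ^ 1))
step 4: or_false (←) rewrites (~ (0 ^ 1)) into ((~ (0 ^ 1)) | 0)
step 5: or_false (←) rewrites 1 into (1 | 0), now ((~ (0 ^ (1 | 0))) | 0)
step 6: or_false (←) rewrites 0 into (0 | 0), now ((~ (0 ^ (1 | 0))) | (0 | 0))
step 7: or_false (←) rewrites (~ (0 ^ (1 | 0))) into ((~ (0 ^ (1 | 0))) | 0), which is E2

YES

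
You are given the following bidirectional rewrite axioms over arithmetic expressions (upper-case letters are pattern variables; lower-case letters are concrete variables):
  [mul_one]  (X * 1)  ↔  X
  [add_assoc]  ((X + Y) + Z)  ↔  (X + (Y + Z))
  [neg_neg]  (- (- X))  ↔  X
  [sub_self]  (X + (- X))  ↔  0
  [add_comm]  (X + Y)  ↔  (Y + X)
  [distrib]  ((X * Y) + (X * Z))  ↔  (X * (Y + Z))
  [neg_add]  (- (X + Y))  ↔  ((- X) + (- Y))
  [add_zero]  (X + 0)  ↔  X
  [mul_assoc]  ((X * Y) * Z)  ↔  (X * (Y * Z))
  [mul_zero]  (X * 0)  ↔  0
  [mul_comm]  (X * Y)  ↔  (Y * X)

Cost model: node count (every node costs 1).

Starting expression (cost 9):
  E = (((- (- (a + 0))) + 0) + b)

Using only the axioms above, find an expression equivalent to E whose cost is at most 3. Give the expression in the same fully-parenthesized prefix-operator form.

(1) (- (- (a + 0)))  =[neg_neg →]=  (a + 0)    ⊢ (((a + 0) + 0) + b)
(2) ((a + 0) + 0)  =[add_zero →]=  (a + 0)    ⊢ ((a + 0) + b)
(3) (a + 0)  =[add_zero →]=  a    ⊢ cost 3, within 3

(a + b)   [cost 3]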